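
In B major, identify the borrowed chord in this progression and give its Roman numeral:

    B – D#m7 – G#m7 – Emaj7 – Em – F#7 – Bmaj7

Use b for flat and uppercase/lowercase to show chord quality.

In B major the diatonic chords are B, C#m, D#m, E, F#, G#m, A#dim. B, D#m7, G#m7, Emaj7, F#7 and Bmaj7 are all diatonic. But Em (E–G–B) is foreign: the diatonic IV on degree 4 is E, whereas Em comes from B minor. It is labeled iv.

iv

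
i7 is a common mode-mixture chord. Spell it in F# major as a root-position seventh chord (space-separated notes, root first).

F# A C# E

i7 is built on scale degree 1, which is F# in both F# major and its parallel. Building the minor-seventh chord from the parallel minor on F#: F#–A–C#–E.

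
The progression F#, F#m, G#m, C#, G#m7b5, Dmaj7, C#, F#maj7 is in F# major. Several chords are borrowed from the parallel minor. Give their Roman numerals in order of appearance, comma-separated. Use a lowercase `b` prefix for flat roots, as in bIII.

i, iiø7, bVImaj7

The diatonic triads in F# major are F#, G#m, A#m, B, C#, D#m, E#dim. F#, G#m, C# and F#maj7 all belong to that set. F#m (F#–A–C#) is not: scale degree 1 in F# major carries F# (I). In F# minor the chord on that degree is F#m, so here it functions as i, borrowed from the parallel minor. G#m7b5 (G#–B–D–F#) doesn't fit — on degree 2 F# major would have G#m (ii). G#m7b5 is the degree-2 chord of F# minor, so it is the borrowed iiø7. Dmaj7 (D–F#–A–C#) doesn't fit — on degree 6 F# major would have D#m (vi). Dmaj7 is the degree-6 chord of F# minor, so it is the borrowed bVImaj7.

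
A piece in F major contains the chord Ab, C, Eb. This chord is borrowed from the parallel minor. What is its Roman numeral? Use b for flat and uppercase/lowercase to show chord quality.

In F major scale degree 3 is A; Ab is its lowered form, from F minor. Diatonically F major has Am (iii) on that degree; Ab–C–Eb is instead the major chord native to F minor, so it takes the label bIII.

bIII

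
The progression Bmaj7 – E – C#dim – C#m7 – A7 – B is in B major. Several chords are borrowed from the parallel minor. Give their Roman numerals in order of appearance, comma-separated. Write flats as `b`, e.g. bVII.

ii°, bVII7

B major has the diatonic set B, C#m, D#m, E, F#, G#m, A#dim. Bmaj7, E, C#m7 and B all belong to that set. C#dim (C#–E–G) is not: scale degree 2 in B major carries C#m (ii). In B minor the chord on that degree is C#dim, so here it functions as ii°, borrowed from the parallel minor. But A7 (A–C#–E–G) is foreign: the diatonic vii° on degree 7 is A#dim, whereas A7 comes from B minor. It is labeled bVII7.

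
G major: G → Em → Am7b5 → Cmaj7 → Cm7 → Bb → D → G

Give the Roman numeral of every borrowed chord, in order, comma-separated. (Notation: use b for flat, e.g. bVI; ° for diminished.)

The diatonic triads in G major are G, Am, Bm, C, D, Em, F#dim. G, Em, Cmaj7 and D all belong to that set. But Am7b5 (A–C–Eb–G) is foreign: the diatonic ii on degree 2 is Am, whereas Am7b5 comes from G minor. It is labeled iiø7. Cm7 (C–Eb–G–Bb) is not: scale degree 4 in G major carries C (IV). In G minor the chord on that degree is Cm7, so here it functions as iv7, borrowed from the parallel minor. Bb (Bb–D–F) is not: scale degree 3 in G major carries Bm (iii). In G minor the chord on that degree is Bb, so here it functions as bIII, borrowed from the parallel minor.

iiø7, iv7, bIII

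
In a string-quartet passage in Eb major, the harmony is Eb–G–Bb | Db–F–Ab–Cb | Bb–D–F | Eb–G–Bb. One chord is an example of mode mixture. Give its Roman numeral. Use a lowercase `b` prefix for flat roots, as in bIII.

The diatonic triads in Eb major are Eb, Fm, Gm, Ab, Bb, Cm, Ddim. Eb–G–Bb = Eb and Bb–D–F = Bb are both diatonic. But Db–F–Ab–Cb is foreign: the diatonic vii° on degree 7 is Ddim, whereas Db7 comes from Eb minor. It is labeled bVII7.

bVII7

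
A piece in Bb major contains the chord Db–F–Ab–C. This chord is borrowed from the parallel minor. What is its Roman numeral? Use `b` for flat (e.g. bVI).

The root Db is the lowered 3rd scale degree — diatonically Bb major has D there. Diatonically Bb major has Dm (iii) on that degree; Db–F–Ab–C is instead the major-seventh chord native to Bb minor, so it takes the label bIIImaj7.

bIIImaj7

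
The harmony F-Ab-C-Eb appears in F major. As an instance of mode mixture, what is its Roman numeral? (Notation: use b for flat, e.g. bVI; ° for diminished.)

i7

F is scale degree 1 in F major. F–Ab–C–Eb is a minor-seventh chord — the form found in F minor, not the diatonic I (F). Borrowed into F major it is written i7.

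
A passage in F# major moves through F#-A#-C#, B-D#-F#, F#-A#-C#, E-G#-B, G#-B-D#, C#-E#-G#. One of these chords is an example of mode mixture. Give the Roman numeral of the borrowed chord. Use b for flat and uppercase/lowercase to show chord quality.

bVII

In F# major the diatonic chords are F#, G#m, A#m, B, C#, D#m, E#dim. F#–A#–C# = F#, B–D#–F# = B, G#–B–D# = G#m and C#–E#–G# = C# are all diatonic. But E–G#–B is foreign: the diatonic vii° on degree 7 is E#dim, whereas E comes from F# minor. It is labeled bVII.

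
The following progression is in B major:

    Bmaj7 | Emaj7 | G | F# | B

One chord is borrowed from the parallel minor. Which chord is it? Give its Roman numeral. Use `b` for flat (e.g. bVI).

B major has the diatonic set B, C#m, D#m, E, F#, G#m, A#dim. Bmaj7, Emaj7, F# and B are all diatonic. G (G–B–D) doesn't fit — on degree 6 B major would have G#m (vi). G is the degree-6 chord of B minor, so it is the borrowed bVI.

bVI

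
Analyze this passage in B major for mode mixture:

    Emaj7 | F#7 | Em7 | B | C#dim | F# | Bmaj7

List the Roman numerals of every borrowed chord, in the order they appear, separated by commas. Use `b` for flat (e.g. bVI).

The diatonic triads in B major are B, C#m, D#m, E, F#, G#m, A#dim. Emaj7, F#7, B, F# and Bmaj7 all belong to that set. Em7 (E–G–B–D) is not: scale degree 4 in B major carries E (IV). In B minor the chord on that degree is Em7, so here it functions as iv7, borrowed from the parallel minor. But C#dim (C#–E–G) is foreign: the diatonic ii on degree 2 is C#m, whereas C#dim comes from B minor. It is labeled ii°.

iv7, ii°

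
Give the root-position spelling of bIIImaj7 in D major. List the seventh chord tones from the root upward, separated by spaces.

Scale degree 3 in D major is F#. bIIImaj7 uses the lowered form, F, taken from D minor. Stacking thirds in D minor on F gives F–A–C–E.

F A C E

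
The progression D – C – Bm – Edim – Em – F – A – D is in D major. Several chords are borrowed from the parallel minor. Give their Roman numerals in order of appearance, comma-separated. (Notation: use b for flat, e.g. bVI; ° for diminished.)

bVII, ii°, bIII

D major has the diatonic set D, Em, F#m, G, A, Bm, C#dim. D, Bm, Em and A are all diatonic. C (C–E–G) is not: scale degree 7 in D major carries C#dim (vii°). In D minor the chord on that degree is C, so here it functions as bVII, borrowed from the parallel minor. But Edim (E–G–Bb) is foreign: the diatonic ii on degree 2 is Em, whereas Edim comes from D minor. It is labeled ii°. F (F–A–C) doesn't fit — on degree 3 D major would have F#m (iii). F is the degree-3 chord of D minor, so it is the borrowed bIII.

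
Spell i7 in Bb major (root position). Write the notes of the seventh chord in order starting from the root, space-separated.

Bb Db F Ab

i7 is built on scale degree 1, which is Bb in both Bb major and its parallel. Building the minor-seventh chord from the parallel minor on Bb: Bb–Db–F–Ab.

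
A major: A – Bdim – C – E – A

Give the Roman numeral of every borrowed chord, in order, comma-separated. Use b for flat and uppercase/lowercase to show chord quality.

A major has the diatonic set A, Bm, C#m, D, E, F#m, G#dim. A and E both belong to that set. But Bdim (B–D–F) is foreign: the diatonic ii on degree 2 is Bm, whereas Bdim comes from A minor. It is labeled ii°. C (C–E–G) doesn't fit — on degree 3 A major would have C#m (iii). C is the degree-3 chord of A minor, so it is the borrowed bIII.

ii°, bIII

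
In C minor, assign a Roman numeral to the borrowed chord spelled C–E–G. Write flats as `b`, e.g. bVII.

The root C is the diatonic 1st degree of C minor; the borrowing shows in the chord quality. The diatonic chord on degree 1 would be Cm (i), but C–E–G is the major chord from C major. As a borrowed chord it is labeled I.

I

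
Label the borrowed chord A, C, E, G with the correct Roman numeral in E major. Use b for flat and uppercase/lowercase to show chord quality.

iv7

A is scale degree 4 in E major. The diatonic chord on degree 4 would be A (IV), but A–C–E–G is the minor-seventh chord from E minor. As a borrowed chord it is labeled iv7.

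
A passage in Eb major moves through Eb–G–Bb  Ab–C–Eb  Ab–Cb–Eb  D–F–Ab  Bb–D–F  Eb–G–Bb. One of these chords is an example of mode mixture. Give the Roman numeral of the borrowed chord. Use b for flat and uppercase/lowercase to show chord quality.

The diatonic triads in Eb major are Eb, Fm, Gm, Ab, Bb, Cm, Ddim. Of the given chords, Eb–G–Bb = Eb, Ab–C–Eb = Ab, D–F–Ab = Ddim and Bb–D–F = Bb are diatonic. But Ab–Cb–Eb is foreign: the diatonic IV on degree 4 is Ab, whereas Abm comes from Eb minor. It is labeled iv.

iv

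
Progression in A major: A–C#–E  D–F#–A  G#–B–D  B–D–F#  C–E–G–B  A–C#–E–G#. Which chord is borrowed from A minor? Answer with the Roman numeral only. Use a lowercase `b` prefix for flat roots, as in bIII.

A major has the diatonic set A, Bm, C#m, D, E, F#m, G#dim. A–C#–E = A, D–F#–A = D, G#–B–D = G#dim, B–D–F# = Bm and A–C#–E–G# = Amaj7 are all diatonic. But C–E–G–B is foreign: the diatonic iii on degree 3 is C#m, whereas Cmaj7 comes from A minor. It is labeled bIIImaj7.

bIIImaj7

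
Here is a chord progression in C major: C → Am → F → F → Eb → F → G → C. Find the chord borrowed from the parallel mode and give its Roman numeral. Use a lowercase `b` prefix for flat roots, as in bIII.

bIII

The diatonic triads in C major are C, Dm, Em, F, G, Am, Bdim. C, Am, F and G are all diatonic. But Eb (Eb–G–Bb) is foreign: the diatonic iii on degree 3 is Em, whereas Eb comes from C minor. It is labeled bIII.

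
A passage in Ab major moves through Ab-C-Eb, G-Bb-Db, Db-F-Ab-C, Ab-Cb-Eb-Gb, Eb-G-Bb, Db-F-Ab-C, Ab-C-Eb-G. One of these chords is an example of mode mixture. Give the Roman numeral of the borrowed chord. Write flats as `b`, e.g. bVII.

The diatonic triads in Ab major are Ab, Bbm, Cm, Db, Eb, Fm, Gdim. Ab–C–Eb = Ab, G–Bb–Db = Gdim, Db–F–Ab–C = Dbmaj7, Eb–G–Bb = Eb and Ab–C–Eb–G = Abmaj7 all belong to that set. Ab–Cb–Eb–Gb is not: scale degree 1 in Ab major carries Ab (I). In Ab minor the chord on that degree is Abm7, so here it functions as i7, borrowed from the parallel minor.

i7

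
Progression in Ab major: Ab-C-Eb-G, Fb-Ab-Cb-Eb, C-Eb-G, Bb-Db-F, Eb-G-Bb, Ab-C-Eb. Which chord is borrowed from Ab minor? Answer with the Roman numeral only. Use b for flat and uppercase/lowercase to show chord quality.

bVImaj7

The diatonic triads in Ab major are Ab, Bbm, Cm, Db, Eb, Fm, Gdim. Ab–C–Eb–G = Abmaj7, C–Eb–G = Cm, Bb–Db–F = Bbm, Eb–G–Bb = Eb and Ab–C–Eb = Ab are all diatonic. Fb–Ab–Cb–Eb doesn't fit — on degree 6 Ab major would have Fm (vi). Fbmaj7 is the degree-6 chord of Ab minor, so it is the borrowed bVImaj7.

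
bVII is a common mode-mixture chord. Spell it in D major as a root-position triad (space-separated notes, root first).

C E G

bVII is built on the lowered scale degree 7. In D major degree 7 is C#; lowered it becomes C. Building the major chord from the parallel minor on C: C–E–G.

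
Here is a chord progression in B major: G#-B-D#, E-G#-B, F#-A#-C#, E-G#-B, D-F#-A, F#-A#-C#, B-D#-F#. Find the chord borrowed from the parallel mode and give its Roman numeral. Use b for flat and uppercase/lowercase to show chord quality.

In B major the diatonic chords are B, C#m, D#m, E, F#, G#m, A#dim. Of the given chords, G#–B–D# = G#m, E–G#–B = E, F#–A#–C# = F# and B–D#–F# = B are diatonic. But D–F#–A is foreign: the diatonic iii on degree 3 is D#m, whereas D comes from B minor. It is labeled bIII.

bIII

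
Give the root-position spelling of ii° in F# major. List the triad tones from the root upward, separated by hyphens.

The root, G#, is scale degree 2 — the same note in F# major and F# minor; only the chord quality changes. Building the diminished chord from the parallel minor on G#: G#–B–D.

G#-B-D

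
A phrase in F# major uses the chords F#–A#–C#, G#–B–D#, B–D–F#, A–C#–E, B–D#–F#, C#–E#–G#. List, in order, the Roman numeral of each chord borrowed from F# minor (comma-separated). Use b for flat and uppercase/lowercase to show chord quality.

F# major has the diatonic set F#, G#m, A#m, B, C#, D#m, E#dim. F#–A#–C# = F#, G#–B–D# = G#m, B–D#–F# = B and C#–E#–G# = C# are all diatonic. But B–D–F# is foreign: the diatonic IV on degree 4 is B, whereas Bm comes from F# minor. It is labeled iv. But A–C#–E is foreign: the diatonic iii on degree 3 is A#m, whereas A comes from F# minor. It is labeled bIII.

iv, bIII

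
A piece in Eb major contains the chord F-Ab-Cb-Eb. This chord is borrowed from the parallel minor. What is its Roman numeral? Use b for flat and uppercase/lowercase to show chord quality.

iiø7

The root F is the diatonic 2nd degree of Eb major; the borrowing shows in the chord quality. Diatonically Eb major has Fm (ii) on that degree; F–Ab–Cb–Eb is instead the half-diminished-seventh chord native to Eb minor, so it takes the label iiø7.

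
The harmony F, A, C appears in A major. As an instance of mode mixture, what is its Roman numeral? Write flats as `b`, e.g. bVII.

bVI

F is the lowered form of scale degree 6 in A major (the diatonic degree 6 is F#). Diatonically A major has F#m (vi) on that degree; F–A–C is instead the major chord native to A minor, so it takes the label bVI.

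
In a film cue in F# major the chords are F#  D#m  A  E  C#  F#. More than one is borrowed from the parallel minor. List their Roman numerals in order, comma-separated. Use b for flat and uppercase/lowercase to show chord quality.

In F# major the diatonic chords are F#, G#m, A#m, B, C#, D#m, E#dim. F#, D#m and C# are all diatonic. But A (A–C#–E) is foreign: the diatonic iii on degree 3 is A#m, whereas A comes from F# minor. It is labeled bIII. But E (E–G#–B) is foreign: the diatonic vii° on degree 7 is E#dim, whereas E comes from F# minor. It is labeled bVII.

bIII, bVII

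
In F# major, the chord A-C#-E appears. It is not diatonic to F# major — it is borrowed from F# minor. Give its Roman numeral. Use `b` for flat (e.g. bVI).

bIII

In F# major scale degree 3 is A#; A is its lowered form, from F# minor. Diatonically F# major has A#m (iii) on that degree; A–C#–E is instead the major chord native to F# minor, so it takes the label bIII.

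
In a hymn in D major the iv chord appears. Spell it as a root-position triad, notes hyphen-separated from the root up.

The root, G, is scale degree 4 — the same note in D major and D minor; only the chord quality changes. In D minor the chord on G is G–Bb–D.

G-Bb-D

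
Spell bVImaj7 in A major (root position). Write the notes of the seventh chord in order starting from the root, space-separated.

F A C E

bVImaj7 is built on the lowered scale degree 6. In A major degree 6 is F#; lowered it becomes F. In A minor the chord on F is F–A–C–E.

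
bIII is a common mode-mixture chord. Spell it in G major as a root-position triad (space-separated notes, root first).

Bb D F

bIII is built on the lowered scale degree 3. In G major degree 3 is B; lowered it becomes Bb. Stacking thirds in G minor on Bb gives Bb–D–F.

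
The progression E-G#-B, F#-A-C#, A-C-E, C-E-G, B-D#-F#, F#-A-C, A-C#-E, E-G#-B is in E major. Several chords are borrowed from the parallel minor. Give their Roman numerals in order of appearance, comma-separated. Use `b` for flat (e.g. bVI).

iv, bVI, ii°

E major has the diatonic set E, F#m, G#m, A, B, C#m, D#dim. E–G#–B = E, F#–A–C# = F#m, B–D#–F# = B and A–C#–E = A are all diatonic. A–C–E is not: scale degree 4 in E major carries A (IV). In E minor the chord on that degree is Am, so here it functions as iv, borrowed from the parallel minor. C–E–G is not: scale degree 6 in E major carries C#m (vi). In E minor the chord on that degree is C, so here it functions as bVI, borrowed from the parallel minor. F#–A–C is not: scale degree 2 in E major carries F#m (ii). In E minor the chord on that degree is F#dim, so here it functions as ii°, borrowed from the parallel minor.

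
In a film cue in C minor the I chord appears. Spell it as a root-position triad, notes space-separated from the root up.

I is built on scale degree 1, which is C in both C minor and its parallel. In C major the chord on C is C–E–G.

C E G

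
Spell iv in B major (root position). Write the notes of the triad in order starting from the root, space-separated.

E G B

iv is built on scale degree 4, which is E in both B major and its parallel. Building the minor chord from the parallel minor on E: E–G–B.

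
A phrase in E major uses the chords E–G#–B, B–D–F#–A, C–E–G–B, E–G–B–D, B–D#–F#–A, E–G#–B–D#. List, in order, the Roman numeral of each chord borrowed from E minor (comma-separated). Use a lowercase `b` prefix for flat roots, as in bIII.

The diatonic triads in E major are E, F#m, G#m, A, B, C#m, D#dim. E–G#–B = E, B–D#–F#–A = B7 and E–G#–B–D# = Emaj7 are all diatonic. B–D–F#–A is not: scale degree 5 in E major carries B (V). In E minor the chord on that degree is Bm7, so here it functions as v7, borrowed from the parallel minor. C–E–G–B is not: scale degree 6 in E major carries C#m (vi). In E minor the chord on that degree is Cmaj7, so here it functions as bVImaj7, borrowed from the parallel minor. E–G–B–D is not: scale degree 1 in E major carries E (I). In E minor the chord on that degree is Em7, so here it functions as i7, borrowed from the parallel minor.

v7, bVImaj7, i7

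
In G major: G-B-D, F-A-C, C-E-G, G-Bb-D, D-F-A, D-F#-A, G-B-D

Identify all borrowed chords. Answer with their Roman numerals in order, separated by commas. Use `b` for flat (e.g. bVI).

In G major the diatonic chords are G, Am, Bm, C, D, Em, F#dim. Of the given chords, G–B–D = G, C–E–G = C and D–F#–A = D are diatonic. But F–A–C is foreign: the diatonic vii° on degree 7 is F#dim, whereas F comes from G minor. It is labeled bVII. But G–Bb–D is foreign: the diatonic I on degree 1 is G, whereas Gm comes from G minor. It is labeled i. D–F–A is not: scale degree 5 in G major carries D (V). In G minor the chord on that degree is Dm, so here it functions as v, borrowed from the parallel minor.

bVII, i, v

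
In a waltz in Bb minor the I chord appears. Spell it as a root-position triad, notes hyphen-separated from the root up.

The root, Bb, is scale degree 1 — the same note in Bb minor and Bb major; only the chord quality changes. In Bb major the chord on Bb is Bb–D–F.

Bb-D-F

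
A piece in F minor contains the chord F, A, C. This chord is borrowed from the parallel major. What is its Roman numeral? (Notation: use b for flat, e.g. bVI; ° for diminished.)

The root F is the diatonic 1st degree of F minor; the borrowing shows in the chord quality. F–A–C is a major chord — the form found in F major, not the diatonic i (Fm). Borrowed into F minor it is written I.

I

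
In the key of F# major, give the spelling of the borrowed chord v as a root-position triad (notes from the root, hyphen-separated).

v is built on scale degree 5, which is C# in both F# major and its parallel. Building the minor chord from the parallel minor on C#: C#–E–G#.

C#-E-G#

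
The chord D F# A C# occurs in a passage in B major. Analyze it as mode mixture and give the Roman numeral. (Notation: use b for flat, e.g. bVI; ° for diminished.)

bIIImaj7

In B major scale degree 3 is D#; D is its lowered form, from B minor. D–F#–A–C# is a major-seventh chord — the form found in B minor, not the diatonic iii (D#m). Borrowed into B major it is written bIIImaj7.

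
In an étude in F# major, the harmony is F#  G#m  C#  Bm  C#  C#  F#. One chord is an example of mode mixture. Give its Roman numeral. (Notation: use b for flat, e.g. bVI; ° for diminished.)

iv

In F# major the diatonic chords are F#, G#m, A#m, B, C#, D#m, E#dim. Of the given chords, F#, G#m and C# are diatonic. Bm (B–D–F#) doesn't fit — on degree 4 F# major would have B (IV). Bm is the degree-4 chord of F# minor, so it is the borrowed iv.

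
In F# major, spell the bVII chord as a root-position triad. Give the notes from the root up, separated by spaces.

The root of bVII is the lowered 7th degree: E# becomes E. In F# minor the chord on E is E–G#–B.

E G# B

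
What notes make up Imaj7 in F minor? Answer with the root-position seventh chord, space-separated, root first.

The root, F, is scale degree 1 — the same note in F minor and F major; only the chord quality changes. Stacking thirds in F major on F gives F–A–C–E.

F A C E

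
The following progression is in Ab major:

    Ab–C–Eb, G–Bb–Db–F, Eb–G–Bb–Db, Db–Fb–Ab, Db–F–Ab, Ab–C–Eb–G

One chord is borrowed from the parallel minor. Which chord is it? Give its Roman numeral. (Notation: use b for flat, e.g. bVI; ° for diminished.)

The diatonic triads in Ab major are Ab, Bbm, Cm, Db, Eb, Fm, Gdim. Ab–C–Eb = Ab, G–Bb–Db–F = Gm7b5, Eb–G–Bb–Db = Eb7, Db–F–Ab = Db and Ab–C–Eb–G = Abmaj7 all belong to that set. But Db–Fb–Ab is foreign: the diatonic IV on degree 4 is Db, whereas Dbm comes from Ab minor. It is labeled iv.

iv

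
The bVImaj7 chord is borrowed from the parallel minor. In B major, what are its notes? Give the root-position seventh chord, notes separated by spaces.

G B D F#

Scale degree 6 in B major is G#. bVImaj7 uses the lowered form, G, taken from B minor. In B minor the chord on G is G–B–D–F#.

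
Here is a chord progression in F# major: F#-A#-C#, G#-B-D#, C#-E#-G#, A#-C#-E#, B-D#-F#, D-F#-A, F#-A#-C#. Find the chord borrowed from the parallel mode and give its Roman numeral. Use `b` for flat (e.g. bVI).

bVI

F# major has the diatonic set F#, G#m, A#m, B, C#, D#m, E#dim. F#–A#–C# = F#, G#–B–D# = G#m, C#–E#–G# = C#, A#–C#–E# = A#m and B–D#–F# = B are all diatonic. But D–F#–A is foreign: the diatonic vi on degree 6 is D#m, whereas D comes from F# minor. It is labeled bVI.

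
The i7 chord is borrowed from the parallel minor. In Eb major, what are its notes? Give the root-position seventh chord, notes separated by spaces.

Eb Gb Bb Db

The root, Eb, is scale degree 1 — the same note in Eb major and Eb minor; only the chord quality changes. Building the minor-seventh chord from the parallel minor on Eb: Eb–Gb–Bb–Db.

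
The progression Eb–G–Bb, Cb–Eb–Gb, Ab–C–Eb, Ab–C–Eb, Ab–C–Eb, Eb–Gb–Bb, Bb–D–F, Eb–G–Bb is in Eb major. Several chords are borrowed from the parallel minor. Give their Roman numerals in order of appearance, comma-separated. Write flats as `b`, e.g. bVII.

bVI, i

In Eb major the diatonic chords are Eb, Fm, Gm, Ab, Bb, Cm, Ddim. Eb–G–Bb = Eb, Ab–C–Eb = Ab and Bb–D–F = Bb all belong to that set. But Cb–Eb–Gb is foreign: the diatonic vi on degree 6 is Cm, whereas Cb comes from Eb minor. It is labeled bVI. Eb–Gb–Bb doesn't fit — on degree 1 Eb major would have Eb (I). Ebm is the degree-1 chord of Eb minor, so it is the borrowed i.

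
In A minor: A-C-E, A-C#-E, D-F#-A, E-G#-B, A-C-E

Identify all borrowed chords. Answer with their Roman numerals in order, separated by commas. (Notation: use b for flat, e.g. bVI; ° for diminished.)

The diatonic triads in A minor (with V from harmonic minor) are Am, Bdim, C, Dm, E, F, G. A–C–E = Am and E–G#–B = E are both diatonic. But A–C#–E is foreign: the diatonic i on degree 1 is Am, whereas A comes from A major. It is labeled I. But D–F#–A is foreign: the diatonic iv on degree 4 is Dm, whereas D comes from A major. It is labeled IV.

I, IV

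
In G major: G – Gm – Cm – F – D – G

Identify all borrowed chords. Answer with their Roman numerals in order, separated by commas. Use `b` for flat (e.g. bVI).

i, iv, bVII

In G major the diatonic chords are G, Am, Bm, C, D, Em, F#dim. Of the given chords, G and D are diatonic. Gm (G–Bb–D) is not: scale degree 1 in G major carries G (I). In G minor the chord on that degree is Gm, so here it functions as i, borrowed from the parallel minor. But Cm (C–Eb–G) is foreign: the diatonic IV on degree 4 is C, whereas Cm comes from G minor. It is labeled iv. But F (F–A–C) is foreign: the diatonic vii° on degree 7 is F#dim, whereas F comes from G minor. It is labeled bVII.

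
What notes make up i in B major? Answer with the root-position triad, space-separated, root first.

B D F#

i is built on scale degree 1, which is B in both B major and its parallel. Building the minor chord from the parallel minor on B: B–D–F#.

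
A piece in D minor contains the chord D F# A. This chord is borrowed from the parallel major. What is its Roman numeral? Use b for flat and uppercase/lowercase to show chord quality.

The root D is the diatonic 1st degree of D minor; the borrowing shows in the chord quality. The diatonic chord on degree 1 would be Dm (i), but D–F#–A is the major chord from D major. As a borrowed chord it is labeled I.

I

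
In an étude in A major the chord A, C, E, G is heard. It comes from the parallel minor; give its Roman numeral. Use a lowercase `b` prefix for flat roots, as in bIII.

A is scale degree 1 in A major. A–C–E–G is a minor-seventh chord — the form found in A minor, not the diatonic I (A). Borrowed into A major it is written i7.

i7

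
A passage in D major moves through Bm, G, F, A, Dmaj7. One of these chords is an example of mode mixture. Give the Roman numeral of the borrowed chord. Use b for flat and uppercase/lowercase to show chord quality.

bIII

D major has the diatonic set D, Em, F#m, G, A, Bm, C#dim. Of the given chords, Bm, G, A and Dmaj7 are diatonic. But F (F–A–C) is foreign: the diatonic iii on degree 3 is F#m, whereas F comes from D minor. It is labeled bIII.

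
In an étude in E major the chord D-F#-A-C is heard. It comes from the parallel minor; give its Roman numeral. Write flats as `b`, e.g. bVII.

bVII7

In E major scale degree 7 is D#; D is its lowered form, from E minor. D–F#–A–C is a dominant-seventh chord — the form found in E minor, not the diatonic vii° (D#dim). Borrowed into E major it is written bVII7.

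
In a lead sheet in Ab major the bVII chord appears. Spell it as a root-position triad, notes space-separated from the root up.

bVII is built on the lowered scale degree 7. In Ab major degree 7 is G; lowered it becomes Gb. Stacking thirds in Ab minor on Gb gives Gb–Bb–Db.

Gb Bb Db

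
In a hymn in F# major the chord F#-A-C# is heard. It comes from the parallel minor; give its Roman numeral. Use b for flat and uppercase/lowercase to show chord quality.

i

F# is scale degree 1 in F# major. The diatonic chord on degree 1 would be F# (I), but F#–A–C# is the minor chord from F# minor. As a borrowed chord it is labeled i.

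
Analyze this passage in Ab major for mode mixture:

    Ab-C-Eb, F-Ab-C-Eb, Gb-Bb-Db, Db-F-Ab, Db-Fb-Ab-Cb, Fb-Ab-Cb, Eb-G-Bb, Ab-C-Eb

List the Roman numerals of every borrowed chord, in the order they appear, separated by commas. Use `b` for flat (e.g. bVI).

bVII, iv7, bVI

In Ab major the diatonic chords are Ab, Bbm, Cm, Db, Eb, Fm, Gdim. Ab–C–Eb = Ab, F–Ab–C–Eb = Fm7, Db–F–Ab = Db and Eb–G–Bb = Eb all belong to that set. Gb–Bb–Db doesn't fit — on degree 7 Ab major would have Gdim (vii°). Gb is the degree-7 chord of Ab minor, so it is the borrowed bVII. Db–Fb–Ab–Cb doesn't fit — on degree 4 Ab major would have Db (IV). Dbm7 is the degree-4 chord of Ab minor, so it is the borrowed iv7. But Fb–Ab–Cb is foreign: the diatonic vi on degree 6 is Fm, whereas Fb comes from Ab minor. It is labeled bVI.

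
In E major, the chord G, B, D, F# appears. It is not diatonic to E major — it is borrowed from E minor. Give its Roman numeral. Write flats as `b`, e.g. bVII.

G is the lowered form of scale degree 3 in E major (the diatonic degree 3 is G#). Diatonically E major has G#m (iii) on that degree; G–B–D–F# is instead the major-seventh chord native to E minor, so it takes the label bIIImaj7.

bIIImaj7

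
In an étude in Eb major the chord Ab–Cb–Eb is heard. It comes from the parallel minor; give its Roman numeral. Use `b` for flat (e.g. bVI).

The root Ab is the diatonic 4th degree of Eb major; the borrowing shows in the chord quality. The diatonic chord on degree 4 would be Ab (IV), but Ab–Cb–Eb is the minor chord from Eb minor. As a borrowed chord it is labeled iv.

iv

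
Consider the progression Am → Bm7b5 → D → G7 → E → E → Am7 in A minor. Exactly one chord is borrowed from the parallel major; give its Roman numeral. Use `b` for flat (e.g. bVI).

In A minor (with V from harmonic minor) the diatonic chords are Am, Bdim, C, Dm, E, F, G. Of the given chords, Am, Bm7b5, G7, E and Am7 are diatonic. D (D–F#–A) doesn't fit — on degree 4 A minor would have Dm (iv). D is the degree-4 chord of A major, so it is the borrowed IV.

IV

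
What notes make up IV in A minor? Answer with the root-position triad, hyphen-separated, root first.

The root, D, is scale degree 4 — the same note in A minor and A major; only the chord quality changes. In A major the chord on D is D–F#–A.

D-F#-A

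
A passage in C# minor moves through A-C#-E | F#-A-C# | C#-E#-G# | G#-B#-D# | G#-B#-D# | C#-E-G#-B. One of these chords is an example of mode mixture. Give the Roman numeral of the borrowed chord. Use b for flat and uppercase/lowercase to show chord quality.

I

C# minor has the diatonic set C#m, D#dim, E, F#m, G#, A, B (with V from harmonic minor). A–C#–E = A, F#–A–C# = F#m, G#–B#–D# = G# and C#–E–G#–B = C#m7 are all diatonic. C#–E#–G# is not: scale degree 1 in C# minor carries C#m (i). In C# major the chord on that degree is C#, so here it functions as I, borrowed from the parallel major.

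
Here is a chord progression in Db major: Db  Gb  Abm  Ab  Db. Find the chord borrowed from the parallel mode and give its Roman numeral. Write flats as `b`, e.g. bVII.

The diatonic triads in Db major are Db, Ebm, Fm, Gb, Ab, Bbm, Cdim. Db, Gb and Ab all belong to that set. But Abm (Ab–Cb–Eb) is foreign: the diatonic V on degree 5 is Ab, whereas Abm comes from Db minor. It is labeled v.

v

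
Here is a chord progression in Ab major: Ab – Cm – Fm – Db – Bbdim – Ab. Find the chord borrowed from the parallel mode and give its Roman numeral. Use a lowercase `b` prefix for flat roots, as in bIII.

The diatonic triads in Ab major are Ab, Bbm, Cm, Db, Eb, Fm, Gdim. Of the given chords, Ab, Cm, Fm and Db are diatonic. But Bbdim (Bb–Db–Fb) is foreign: the diatonic ii on degree 2 is Bbm, whereas Bbdim comes from Ab minor. It is labeled ii°.

ii°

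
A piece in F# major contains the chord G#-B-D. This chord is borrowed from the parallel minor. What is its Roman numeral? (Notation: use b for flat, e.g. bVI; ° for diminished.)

ii°

G# is scale degree 2 in F# major. The diatonic chord on degree 2 would be G#m (ii), but G#–B–D is the diminished chord from F# minor. As a borrowed chord it is labeled ii°.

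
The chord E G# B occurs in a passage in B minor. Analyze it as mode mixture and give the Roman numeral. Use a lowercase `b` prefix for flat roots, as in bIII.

E is scale degree 4 in B minor. Diatonically B minor has Em (iv) on that degree; E–G#–B is instead the major chord native to B major, so it takes the label IV.

IV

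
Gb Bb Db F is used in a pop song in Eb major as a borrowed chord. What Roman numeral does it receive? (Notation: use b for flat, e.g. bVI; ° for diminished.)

bIIImaj7

In Eb major scale degree 3 is G; Gb is its lowered form, from Eb minor. The diatonic chord on degree 3 would be Gm (iii), but Gb–Bb–Db–F is the major-seventh chord from Eb minor. As a borrowed chord it is labeled bIIImaj7.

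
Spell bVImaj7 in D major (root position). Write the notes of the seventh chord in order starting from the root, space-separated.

Bb D F A

Scale degree 6 in D major is B. bVImaj7 uses the lowered form, Bb, taken from D minor. In D minor the chord on Bb is Bb–D–F–A.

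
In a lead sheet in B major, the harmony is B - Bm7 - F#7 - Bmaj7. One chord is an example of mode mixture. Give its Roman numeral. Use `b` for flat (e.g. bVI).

In B major the diatonic chords are B, C#m, D#m, E, F#, G#m, A#dim. B, F#7 and Bmaj7 are all diatonic. Bm7 (B–D–F#–A) doesn't fit — on degree 1 B major would have B (I). Bm7 is the degree-1 chord of B minor, so it is the borrowed i7.

i7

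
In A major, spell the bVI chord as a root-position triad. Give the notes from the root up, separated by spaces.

F A C

The root of bVI is the lowered 6th degree: F# becomes F. Stacking thirds in A minor on F gives F–A–C.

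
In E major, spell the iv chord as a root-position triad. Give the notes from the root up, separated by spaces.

The root, A, is scale degree 4 — the same note in E major and E minor; only the chord quality changes. Stacking thirds in E minor on A gives A–C–E.

A C E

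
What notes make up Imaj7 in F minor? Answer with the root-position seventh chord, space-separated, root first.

Imaj7 is built on scale degree 1, which is F in both F minor and its parallel. In F major the chord on F is F–A–C–E.

F A C E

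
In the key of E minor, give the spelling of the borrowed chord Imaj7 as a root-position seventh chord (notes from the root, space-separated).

The root, E, is scale degree 1 — the same note in E minor and E major; only the chord quality changes. Building the major-seventh chord from the parallel major on E: E–G#–B–D#.

E G# B D#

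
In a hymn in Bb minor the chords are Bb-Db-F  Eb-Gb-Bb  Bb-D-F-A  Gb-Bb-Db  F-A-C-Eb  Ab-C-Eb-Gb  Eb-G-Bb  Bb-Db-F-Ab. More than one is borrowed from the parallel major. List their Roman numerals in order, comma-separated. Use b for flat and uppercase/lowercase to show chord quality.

The diatonic triads in Bb minor (with V from harmonic minor) are Bbm, Cdim, Db, Ebm, F, Gb, Ab. Bb–Db–F = Bbm, Eb–Gb–Bb = Ebm, Gb–Bb–Db = Gb, F–A–C–Eb = F7, Ab–C–Eb–Gb = Ab7 and Bb–Db–F–Ab = Bbm7 all belong to that set. But Bb–D–F–A is foreign: the diatonic i on degree 1 is Bbm, whereas Bbmaj7 comes from Bb major. It is labeled Imaj7. Eb–G–Bb doesn't fit — on degree 4 Bb minor would have Ebm (iv). Eb is the degree-4 chord of Bb major, so it is the borrowed IV.

Imaj7, IV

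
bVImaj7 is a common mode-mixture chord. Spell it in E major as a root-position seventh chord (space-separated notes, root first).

C E G B

Scale degree 6 in E major is C#. bVImaj7 uses the lowered form, C, taken from E minor. Stacking thirds in E minor on C gives C–E–G–B.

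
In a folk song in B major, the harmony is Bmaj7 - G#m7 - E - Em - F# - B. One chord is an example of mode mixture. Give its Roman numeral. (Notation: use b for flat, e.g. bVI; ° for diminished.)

iv

The diatonic triads in B major are B, C#m, D#m, E, F#, G#m, A#dim. Of the given chords, Bmaj7, G#m7, E, F# and B are diatonic. Em (E–G–B) doesn't fit — on degree 4 B major would have E (IV). Em is the degree-4 chord of B minor, so it is the borrowed iv.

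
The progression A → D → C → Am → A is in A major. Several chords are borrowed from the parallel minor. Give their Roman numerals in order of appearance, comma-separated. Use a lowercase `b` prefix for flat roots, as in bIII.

bIII, i

A major has the diatonic set A, Bm, C#m, D, E, F#m, G#dim. Of the given chords, A and D are diatonic. C (C–E–G) doesn't fit — on degree 3 A major would have C#m (iii). C is the degree-3 chord of A minor, so it is the borrowed bIII. Am (A–C–E) is not: scale degree 1 in A major carries A (I). In A minor the chord on that degree is Am, so here it functions as i, borrowed from the parallel minor.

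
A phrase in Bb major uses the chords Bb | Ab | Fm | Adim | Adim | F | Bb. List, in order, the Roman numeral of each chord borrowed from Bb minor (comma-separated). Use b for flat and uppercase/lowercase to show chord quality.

The diatonic triads in Bb major are Bb, Cm, Dm, Eb, F, Gm, Adim. Bb, Adim and F all belong to that set. Ab (Ab–C–Eb) is not: scale degree 7 in Bb major carries Adim (vii°). In Bb minor the chord on that degree is Ab, so here it functions as bVII, borrowed from the parallel minor. But Fm (F–Ab–C) is foreign: the diatonic V on degree 5 is F, whereas Fm comes from Bb minor. It is labeled v.

bVII, v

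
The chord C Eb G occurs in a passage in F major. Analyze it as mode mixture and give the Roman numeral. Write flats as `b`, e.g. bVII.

v

C is scale degree 5 in F major. The diatonic chord on degree 5 would be C (V), but C–Eb–G is the minor chord from F minor. As a borrowed chord it is labeled v.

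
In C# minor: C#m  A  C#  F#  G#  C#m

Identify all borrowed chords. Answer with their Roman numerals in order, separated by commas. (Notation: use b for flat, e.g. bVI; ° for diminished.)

I, IV

In C# minor (with V from harmonic minor) the diatonic chords are C#m, D#dim, E, F#m, G#, A, B. C#m, A and G# all belong to that set. C# (C#–E#–G#) doesn't fit — on degree 1 C# minor would have C#m (i). C# is the degree-1 chord of C# major, so it is the borrowed I. F# (F#–A#–C#) is not: scale degree 4 in C# minor carries F#m (iv). In C# major the chord on that degree is F#, so here it functions as IV, borrowed from the parallel major.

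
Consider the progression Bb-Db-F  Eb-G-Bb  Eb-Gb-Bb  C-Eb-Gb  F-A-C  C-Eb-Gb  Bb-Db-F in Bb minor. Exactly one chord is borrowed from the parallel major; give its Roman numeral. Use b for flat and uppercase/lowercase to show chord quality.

Bb minor has the diatonic set Bbm, Cdim, Db, Ebm, F, Gb, Ab (with V from harmonic minor). Of the given chords, Bb–Db–F = Bbm, Eb–Gb–Bb = Ebm, C–Eb–Gb = Cdim and F–A–C = F are diatonic. But Eb–G–Bb is foreign: the diatonic iv on degree 4 is Ebm, whereas Eb comes from Bb major. It is labeled IV.

IV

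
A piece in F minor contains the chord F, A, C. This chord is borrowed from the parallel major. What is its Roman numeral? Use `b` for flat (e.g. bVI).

The root F is the diatonic 1st degree of F minor; the borrowing shows in the chord quality. Diatonically F minor has Fm (i) on that degree; F–A–C is instead the major chord native to F major, so it takes the label I.

I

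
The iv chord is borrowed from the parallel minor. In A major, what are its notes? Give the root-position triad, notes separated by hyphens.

D-F-A

iv is built on scale degree 4, which is D in both A major and its parallel. Building the minor chord from the parallel minor on D: D–F–A.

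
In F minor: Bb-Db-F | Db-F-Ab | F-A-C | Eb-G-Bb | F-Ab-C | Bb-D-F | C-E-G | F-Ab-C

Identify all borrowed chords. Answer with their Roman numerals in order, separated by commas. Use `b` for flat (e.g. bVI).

I, IV

In F minor (with V from harmonic minor) the diatonic chords are Fm, Gdim, Ab, Bbm, C, Db, Eb. Of the given chords, Bb–Db–F = Bbm, Db–F–Ab = Db, Eb–G–Bb = Eb, F–Ab–C = Fm and C–E–G = C are diatonic. F–A–C doesn't fit — on degree 1 F minor would have Fm (i). F is the degree-1 chord of F major, so it is the borrowed I. Bb–D–F is not: scale degree 4 in F minor carries Bbm (iv). In F major the chord on that degree is Bb, so here it functions as IV, borrowed from the parallel major.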